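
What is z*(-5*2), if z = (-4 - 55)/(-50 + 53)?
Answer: 590/3 ≈ 196.67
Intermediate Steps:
z = -59/3 ≈ -19.667
z*(-5*2) = -(-295)*2/3 = -59/3*(-10) = 590/3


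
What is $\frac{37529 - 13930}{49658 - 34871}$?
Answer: $\frac{23599}{14787} \approx 1.5959$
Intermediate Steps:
$\frac{37529 - 13930}{49658 - 34871} = \frac{23599}{14787}$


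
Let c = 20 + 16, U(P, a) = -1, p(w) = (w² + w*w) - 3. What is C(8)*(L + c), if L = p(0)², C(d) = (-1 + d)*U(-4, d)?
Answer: -315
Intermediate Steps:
p(w) = -3 + 2*w² (p(w) = (w² + w²) - 3 = 2*w² - 3 = -3 + 2*w²)
c = 36
C(d) = 1 - d (C(d) = (-1 + d)*(-1) = 1 - d)
L = 9 (L = (-3 + 2*0²)² = (-3 + 2*0)² = (-3 + 0)² = (-3)² = 9)
C(8)*(L + c) = (1 - 1*8)*(9 + 36) = (1 - 8)*45 = -7*45 = -315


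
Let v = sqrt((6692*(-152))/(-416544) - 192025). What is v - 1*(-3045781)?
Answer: 3045781 + I*sqrt(32536741773846)/13017 ≈ 3.0458e+6 + 438.2*I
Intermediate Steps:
v = I*sqrt(32536741773846)/13017 (v = sqrt(-1017184*(-1/416544) - 192025) = sqrt(31787/13017 - 192025) = sqrt(-2499557638/13017) = I*sqrt(32536741773846)/13017 ≈ 438.2*I)
v - 1*(-3045781) = I*sqrt(32536741773846)/13017 - 1*(-3045781) = I*sqrt(32536741773846)/13017 + 3045781 = 3045781 + I*sqrt(32536741773846)/13017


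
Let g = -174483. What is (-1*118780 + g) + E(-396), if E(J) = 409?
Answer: -292854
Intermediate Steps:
(-1*118780 + g) + E(-396) = (-1*118780 - 174483) + 409 = (-118780 - 174483) + 409 = -293263 + 409 = -292854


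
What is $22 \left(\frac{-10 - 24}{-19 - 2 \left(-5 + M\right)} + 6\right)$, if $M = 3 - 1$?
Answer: $\frac{2464}{13} \approx 189.54$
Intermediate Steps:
$M = 2$ ($M = 3 - 1 = 2$)
$22 \left(\frac{-10 - 24}{-19 - 2 \left(-5 + M\right)} + 6\right) = 22 \left(\frac{-10 - 24}{-19 - 2 \left(-5 + 2\right)} + 6\right) = 22 \left(- \frac{34}{-19 - -6} + 6\right) = 22 \left(- \frac{34}{-19 + 6} + 6\right) = 22 \left(- \frac{34}{-13} + 6\right) = 22 \left(\left(-34\right) \left(- \frac{1}{13}\right) + 6\right) = 22 \left(\frac{34}{13} + 6\right) = 22 \cdot \frac{112}{13} = \frac{2464}{13}$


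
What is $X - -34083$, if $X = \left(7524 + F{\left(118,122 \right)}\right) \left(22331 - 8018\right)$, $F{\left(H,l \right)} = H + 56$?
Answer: $110215557$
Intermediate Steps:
$F{\left(H,l \right)} = 56 + H$
$X = 110181474$ ($X = \left(7524 + \left(56 + 118\right)\right) \left(22331 - 8018\right) = \left(7524 + 174\right) 14313 = 7698 \cdot 14313 = 110181474$)
$X - -34083 = 110181474 - -34083 = 110181474 + 34083 = 110215557$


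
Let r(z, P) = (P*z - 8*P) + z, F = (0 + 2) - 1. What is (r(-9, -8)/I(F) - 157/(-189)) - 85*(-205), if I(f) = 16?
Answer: 52719715/3024 ≈ 17434.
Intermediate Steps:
F = 1 (F = 2 - 1 = 1)
r(z, P) = z - 8*P + P*z (r(z, P) = (-8*P + P*z) + z = z - 8*P + P*z)
(r(-9, -8)/I(F) - 157/(-189)) - 85*(-205) = ((-9 - 8*(-8) - 8*(-9))/16 - 157/(-189)) - 85*(-205) = ((-9 + 64 + 72)*(1/16) - 157*(-1/189)) + 17425 = (127*(1/16) + 157/189) + 17425 = (127/16 + 157/189) + 17425 = 26515/3024 + 17425 = 52719715/3024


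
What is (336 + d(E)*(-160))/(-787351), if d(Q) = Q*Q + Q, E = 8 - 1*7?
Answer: -16/787351 ≈ -2.0321e-5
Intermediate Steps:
E = 1 (E = 8 - 7 = 1)
d(Q) = Q + Q² (d(Q) = Q² + Q = Q + Q²)
(336 + d(E)*(-160))/(-787351) = (336 + (1*(1 + 1))*(-160))/(-787351) = (336 + (1*2)*(-160))*(-1/787351) = (336 + 2*(-160))*(-1/787351) = (336 - 320)*(-1/787351) = 16*(-1/787351) = -16/787351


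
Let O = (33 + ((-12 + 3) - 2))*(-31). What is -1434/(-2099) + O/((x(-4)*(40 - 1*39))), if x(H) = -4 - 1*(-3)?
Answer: 1432952/2099 ≈ 682.68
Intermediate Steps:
x(H) = -1 (x(H) = -4 + 3 = -1)
O = -682 (O = (33 + (-9 - 2))*(-31) = (33 - 11)*(-31) = 22*(-31) = -682)
-1434/(-2099) + O/((x(-4)*(40 - 1*39))) = -1434/(-2099) - 682*(-1/(40 - 1*39)) = -1434*(-1/2099) - 682*(-1/(40 - 39)) = 1434/2099 - 682/((-1*1)) = 1434/2099 - 682/(-1) = 1434/2099 - 682*(-1) = 1434/2099 + 682 = 1432952/2099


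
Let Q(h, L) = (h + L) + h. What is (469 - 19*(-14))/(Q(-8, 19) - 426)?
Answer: -245/141 ≈ -1.7376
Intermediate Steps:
Q(h, L) = L + 2*h (Q(h, L) = (L + h) + h = L + 2*h)
(469 - 19*(-14))/(Q(-8, 19) - 426) = (469 - 19*(-14))/((19 + 2*(-8)) - 426) = (469 + 266)/((19 - 16) - 426) = 735/(3 - 426) = 735/(-423) = 735*(-1/423) = -245/141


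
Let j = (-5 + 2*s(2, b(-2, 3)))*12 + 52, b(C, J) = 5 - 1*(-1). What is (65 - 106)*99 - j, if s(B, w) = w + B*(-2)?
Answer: -4099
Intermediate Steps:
b(C, J) = 6 (b(C, J) = 5 + 1 = 6)
s(B, w) = w - 2*B
j = 40 (j = (-5 + 2*(6 - 2*2))*12 + 52 = (-5 + 2*(6 - 4))*12 + 52 = (-5 + 2*2)*12 + 52 = (-5 + 4)*12 + 52 = -1*12 + 52 = -12 + 52 = 40)
(65 - 106)*99 - j = (65 - 106)*99 - 1*40 = -41*99 - 40 = -4059 - 40 = -4099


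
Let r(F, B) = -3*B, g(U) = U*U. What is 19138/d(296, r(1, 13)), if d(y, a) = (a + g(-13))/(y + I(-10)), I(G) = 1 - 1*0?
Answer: 2841993/65 ≈ 43723.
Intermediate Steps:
g(U) = U**2
I(G) = 1 (I(G) = 1 + 0 = 1)
d(y, a) = (169 + a)/(1 + y) (d(y, a) = (a + (-13)**2)/(y + 1) = (a + 169)/(1 + y) = (169 + a)/(1 + y))
19138/d(296, r(1, 13)) = 19138/(((169 - 3*13)/(1 + 296))) = 19138/(((169 - 39)/297)) = 19138/(((1/297)*130)) = 19138/(130/297) = 19138*(297/130) = 2841993/65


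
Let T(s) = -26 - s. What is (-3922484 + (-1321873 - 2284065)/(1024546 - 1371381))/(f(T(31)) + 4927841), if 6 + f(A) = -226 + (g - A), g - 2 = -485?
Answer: -1360451132202/1708919515805 ≈ -0.79609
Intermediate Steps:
g = -483 (g = 2 - 485 = -483)
f(A) = -715 - A (f(A) = -6 + (-226 + (-483 - A)) = -6 + (-709 - A) = -715 - A)
(-3922484 + (-1321873 - 2284065)/(1024546 - 1371381))/(f(T(31)) + 4927841) = (-3922484 + (-1321873 - 2284065)/(1024546 - 1371381))/((-715 - (-26 - 1*31)) + 4927841) = (-3922484 - 3605938/(-346835))/((-715 - (-26 - 31)) + 4927841) = (-3922484 - 3605938*(-1/346835))/((-715 - 1*(-57)) + 4927841) = (-3922484 + 3605938/346835)/((-715 + 57) + 4927841) = -1360451132202/(346835*(-658 + 4927841)) = -1360451132202/346835/4927183 = -1360451132202/346835*1/4927183 = -1360451132202/1708919515805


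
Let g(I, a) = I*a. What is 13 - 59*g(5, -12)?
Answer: 3553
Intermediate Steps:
13 - 59*g(5, -12) = 13 - 295*(-12) = 13 - 59*(-60) = 13 + 3540 = 3553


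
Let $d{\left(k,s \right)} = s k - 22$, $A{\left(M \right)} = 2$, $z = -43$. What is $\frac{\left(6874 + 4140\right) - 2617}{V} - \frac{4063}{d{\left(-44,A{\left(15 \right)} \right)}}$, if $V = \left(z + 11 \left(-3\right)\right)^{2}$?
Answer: $\frac{12195779}{317680} \approx 38.39$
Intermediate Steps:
$d{\left(k,s \right)} = -22 + k s$ ($d{\left(k,s \right)} = k s - 22 = -22 + k s$)
$V = 5776$ ($V = \left(-43 + 11 \left(-3\right)\right)^{2} = \left(-43 - 33\right)^{2} = \left(-76\right)^{2} = 5776$)
$\frac{\left(6874 + 4140\right) - 2617}{V} - \frac{4063}{d{\left(-44,A{\left(15 \right)} \right)}} = \frac{\left(6874 + 4140\right) - 2617}{5776} - \frac{4063}{-22 - 88} = \left(11014 - 2617\right) \frac{1}{5776} - \frac{4063}{-22 - 88} = 8397 \cdot \frac{1}{5776} - \frac{4063}{-110} = \frac{8397}{5776} - - \frac{4063}{110} = \frac{8397}{5776} + \frac{4063}{110} = \frac{12195779}{317680}$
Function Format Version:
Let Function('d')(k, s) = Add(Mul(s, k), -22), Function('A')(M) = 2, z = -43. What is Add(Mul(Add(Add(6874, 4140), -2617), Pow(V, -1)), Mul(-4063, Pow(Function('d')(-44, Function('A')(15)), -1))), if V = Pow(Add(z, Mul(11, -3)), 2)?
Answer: Rational(12195779, 317680) ≈ 38.390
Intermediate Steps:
Function('d')(k, s) = Add(-22, Mul(k, s)) (Function('d')(k, s) = Add(Mul(k, s), -22) = Add(-22, Mul(k, s)))
V = 5776 (V = Pow(Add(-43, Mul(11, -3)), 2) = Pow(Add(-43, -33), 2) = Pow(-76, 2) = 5776)
Add(Mul(Add(Add(6874, 4140), -2617), Pow(V, -1)), Mul(-4063, Pow(Function('d')(-44, Function('A')(15)), -1))) = Add(Mul(Add(Add(6874, 4140), -2617), Pow(5776, -1)), Mul(-4063, Pow(Add(-22, Mul(-44, 2)), -1))) = Add(Mul(Add(11014, -2617), Rational(1, 5776)), Mul(-4063, Pow(Add(-22, -88), -1))) = Add(Mul(8397, Rational(1, 5776)), Mul(-4063, Pow(-110, -1))) = Add(Rational(8397, 5776), Mul(-4063, Rational(-1, 110))) = Add(Rational(8397, 5776), Rational(4063, 110)) = Rational(12195779, 317680)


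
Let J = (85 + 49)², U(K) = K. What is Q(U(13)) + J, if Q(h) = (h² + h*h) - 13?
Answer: 18281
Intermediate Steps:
J = 17956 (J = 134² = 17956)
Q(h) = -13 + 2*h² (Q(h) = (h² + h²) - 13 = 2*h² - 13 = -13 + 2*h²)
Q(U(13)) + J = (-13 + 2*13²) + 17956 = (-13 + 2*169) + 17956 = (-13 + 338) + 17956 = 325 + 17956 = 18281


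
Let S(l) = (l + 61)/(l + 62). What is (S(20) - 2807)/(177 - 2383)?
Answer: 230093/180892 ≈ 1.2720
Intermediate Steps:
S(l) = (61 + l)/(62 + l)
(S(20) - 2807)/(177 - 2383) = ((61 + 20)/(62 + 20) - 2807)/(177 - 2383) = (81/82 - 2807)/(-2206) = ((1/82)*81 - 2807)*(-1/2206) = (81/82 - 2807)*(-1/2206) = -230093/82*(-1/2206) = 230093/180892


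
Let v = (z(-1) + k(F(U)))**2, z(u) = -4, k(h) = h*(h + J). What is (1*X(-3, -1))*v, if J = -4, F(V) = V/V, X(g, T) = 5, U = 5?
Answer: 245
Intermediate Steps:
F(V) = 1
k(h) = h*(-4 + h) (k(h) = h*(h - 4) = h*(-4 + h))
v = 49 (v = (-4 + 1*(-4 + 1))**2 = (-4 + 1*(-3))**2 = (-4 - 3)**2 = (-7)**2 = 49)
(1*X(-3, -1))*v = (1*5)*49 = 5*49 = 245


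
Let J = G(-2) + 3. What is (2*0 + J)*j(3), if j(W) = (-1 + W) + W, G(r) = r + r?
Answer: -5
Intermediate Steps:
G(r) = 2*r
J = -1 (J = 2*(-2) + 3 = -4 + 3 = -1)
j(W) = -1 + 2*W
(2*0 + J)*j(3) = (2*0 - 1)*(-1 + 2*3) = (0 - 1)*(-1 + 6) = -1*5 = -5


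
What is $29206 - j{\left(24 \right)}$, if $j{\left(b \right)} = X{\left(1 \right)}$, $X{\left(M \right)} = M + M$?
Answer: $29204$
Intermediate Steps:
$X{\left(M \right)} = 2 M$
$j{\left(b \right)} = 2$ ($j{\left(b \right)} = 2 \cdot 1 = 2$)
$29206 - j{\left(24 \right)} = 29206 - 2 = 29204$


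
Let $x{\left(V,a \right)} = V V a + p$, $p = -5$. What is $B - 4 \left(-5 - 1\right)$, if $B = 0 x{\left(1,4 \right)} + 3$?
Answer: $27$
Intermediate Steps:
$x{\left(V,a \right)} = -5 + a V^{2}$ ($x{\left(V,a \right)} = V V a - 5 = V^{2} a - 5 = a V^{2} - 5 = -5 + a V^{2}$)
$B = 3$ ($B = 0 \left(-5 + 4 \cdot 1^{2}\right) + 3 = 0 \left(-5 + 4 \cdot 1\right) + 3 = 0 \left(-5 + 4\right) + 3 = 0 \left(-1\right) + 3 = 0 + 3 = 3$)
$B - 4 \left(-5 - 1\right) = 3 - 4 \left(-5 - 1\right) = 3 - -24 = 3 + 24 = 27$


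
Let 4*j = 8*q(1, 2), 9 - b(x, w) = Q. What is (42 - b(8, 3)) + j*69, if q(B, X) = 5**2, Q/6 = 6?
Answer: 3519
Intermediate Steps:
Q = 36 (Q = 6*6 = 36)
q(B, X) = 25
b(x, w) = -27 (b(x, w) = 9 - 1*36 = 9 - 36 = -27)
j = 50 (j = (8*25)/4 = (1/4)*200 = 50)
(42 - b(8, 3)) + j*69 = (42 - 1*(-27)) + 50*69 = (42 + 27) + 3450 = 69 + 3450 = 3519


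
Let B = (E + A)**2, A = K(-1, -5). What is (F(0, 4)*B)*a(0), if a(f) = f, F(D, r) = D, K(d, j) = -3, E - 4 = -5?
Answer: 0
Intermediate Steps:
E = -1 (E = 4 - 5 = -1)
A = -3
B = 16 (B = (-1 - 3)**2 = (-4)**2 = 16)
(F(0, 4)*B)*a(0) = (0*16)*0 = 0*0 = 0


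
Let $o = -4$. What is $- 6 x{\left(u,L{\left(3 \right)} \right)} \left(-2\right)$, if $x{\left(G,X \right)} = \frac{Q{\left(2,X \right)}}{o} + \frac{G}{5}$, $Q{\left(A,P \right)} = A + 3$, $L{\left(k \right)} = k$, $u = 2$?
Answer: $- \frac{51}{5} \approx -10.2$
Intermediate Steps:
$Q{\left(A,P \right)} = 3 + A$
$x{\left(G,X \right)} = - \frac{5}{4} + \frac{G}{5}$ ($x{\left(G,X \right)} = \frac{3 + 2}{-4} + \frac{G}{5} = 5 \left(- \frac{1}{4}\right) + G \frac{1}{5} = - \frac{5}{4} + \frac{G}{5}$)
$- 6 x{\left(u,L{\left(3 \right)} \right)} \left(-2\right) = - 6 \left(- \frac{5}{4} + \frac{1}{5} \cdot 2\right) \left(-2\right) = - 6 \left(- \frac{5}{4} + \frac{2}{5}\right) \left(-2\right) = \left(-6\right) \left(- \frac{17}{20}\right) \left(-2\right) = \frac{51}{10} \left(-2\right) = - \frac{51}{5}$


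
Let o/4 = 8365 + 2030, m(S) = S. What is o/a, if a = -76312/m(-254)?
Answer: 1320165/9539 ≈ 138.40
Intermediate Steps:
a = 38156/127 (a = -76312/(-254) = -76312*(-1/254) = 38156/127 ≈ 300.44)
o = 41580 (o = 4*(8365 + 2030) = 4*10395 = 41580)
o/a = 41580/(38156/127) = 41580*(127/38156) = 1320165/9539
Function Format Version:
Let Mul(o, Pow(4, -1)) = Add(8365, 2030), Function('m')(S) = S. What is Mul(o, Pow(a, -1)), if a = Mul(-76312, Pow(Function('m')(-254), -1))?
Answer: Rational(1320165, 9539) ≈ 138.40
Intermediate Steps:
a = Rational(38156, 127) (a = Mul(-76312, Pow(-254, -1)) = Mul(-76312, Rational(-1, 254)) = Rational(38156, 127) ≈ 300.44)
o = 41580 (o = Mul(4, Add(8365, 2030)) = Mul(4, 10395) = 41580)
Mul(o, Pow(a, -1)) = Mul(41580, Pow(Rational(38156, 127), -1)) = Mul(41580, Rational(127, 38156)) = Rational(1320165, 9539)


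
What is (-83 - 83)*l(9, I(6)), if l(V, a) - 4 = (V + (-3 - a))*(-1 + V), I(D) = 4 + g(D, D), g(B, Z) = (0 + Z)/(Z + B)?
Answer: -2656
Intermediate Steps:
g(B, Z) = Z/(B + Z)
I(D) = 9/2 (I(D) = 4 + D/(D + D) = 4 + D/((2*D)) = 4 + D*(1/(2*D)) = 4 + ½ = 9/2)
l(V, a) = 4 + (-1 + V)*(-3 + V - a) (l(V, a) = 4 + (V + (-3 - a))*(-1 + V) = 4 + (-3 + V - a)*(-1 + V) = 4 + (-1 + V)*(-3 + V - a))
(-83 - 83)*l(9, I(6)) = (-83 - 83)*(7 + 9/2 + 9² - 4*9 - 1*9*9/2) = -166*(7 + 9/2 + 81 - 36 - 81/2) = -166*16 = -2656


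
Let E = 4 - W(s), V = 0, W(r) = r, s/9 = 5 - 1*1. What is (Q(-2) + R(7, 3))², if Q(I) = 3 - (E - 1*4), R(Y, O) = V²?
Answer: 1521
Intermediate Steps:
s = 36 (s = 9*(5 - 1*1) = 9*(5 - 1) = 9*4 = 36)
R(Y, O) = 0 (R(Y, O) = 0² = 0)
E = -32 (E = 4 - 1*36 = 4 - 36 = -32)
Q(I) = 39 (Q(I) = 3 - (-32 - 1*4) = 3 - (-32 - 4) = 3 - 1*(-36) = 3 + 36 = 39)
(Q(-2) + R(7, 3))² = (39 + 0)² = 39² = 1521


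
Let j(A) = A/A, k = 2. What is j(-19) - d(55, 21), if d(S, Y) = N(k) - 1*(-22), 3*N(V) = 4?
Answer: -67/3 ≈ -22.333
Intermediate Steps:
N(V) = 4/3 (N(V) = (⅓)*4 = 4/3)
d(S, Y) = 70/3 (d(S, Y) = 4/3 - 1*(-22) = 4/3 + 22 = 70/3)
j(A) = 1
j(-19) - d(55, 21) = 1 - 1*70/3 = 1 - 70/3 = -67/3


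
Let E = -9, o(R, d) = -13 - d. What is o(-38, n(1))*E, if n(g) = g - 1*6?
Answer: 72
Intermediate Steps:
n(g) = -6 + g (n(g) = g - 6 = -6 + g)
o(-38, n(1))*E = (-13 - (-6 + 1))*(-9) = (-13 - 1*(-5))*(-9) = (-13 + 5)*(-9) = -8*(-9) = 72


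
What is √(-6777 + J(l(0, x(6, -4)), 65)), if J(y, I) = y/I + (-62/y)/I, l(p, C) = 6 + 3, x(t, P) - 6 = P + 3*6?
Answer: I*√257694190/195 ≈ 82.322*I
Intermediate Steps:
x(t, P) = 24 + P (x(t, P) = 6 + (P + 3*6) = 6 + (P + 18) = 6 + (18 + P) = 24 + P)
l(p, C) = 9
J(y, I) = y/I - 62/(I*y)
√(-6777 + J(l(0, x(6, -4)), 65)) = √(-6777 + (-62 + 9²)/(65*9)) = √(-6777 + (1/65)*(⅑)*(-62 + 81)) = √(-6777 + (1/65)*(⅑)*19) = √(-6777 + 19/585) = √(-3964526/585) = I*√257694190/195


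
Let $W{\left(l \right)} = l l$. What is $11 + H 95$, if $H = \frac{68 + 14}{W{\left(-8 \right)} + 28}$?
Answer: $\frac{4401}{46} \approx 95.674$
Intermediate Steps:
$W{\left(l \right)} = l^{2}$
$H = \frac{41}{46}$ ($H = \frac{68 + 14}{\left(-8\right)^{2} + 28} = \frac{82}{64 + 28} = \frac{82}{92} = 82 \cdot \frac{1}{92} = \frac{41}{46} \approx 0.8913$)
$11 + H 95 = 11 + \frac{41}{46} \cdot 95 = 11 + \frac{3895}{46} = \frac{4401}{46}$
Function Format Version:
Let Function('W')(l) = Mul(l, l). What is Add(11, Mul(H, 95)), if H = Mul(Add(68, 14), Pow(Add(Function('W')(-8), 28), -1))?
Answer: Rational(4401, 46) ≈ 95.674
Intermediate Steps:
Function('W')(l) = Pow(l, 2)
H = Rational(41, 46) (H = Mul(Add(68, 14), Pow(Add(Pow(-8, 2), 28), -1)) = Mul(82, Pow(Add(64, 28), -1)) = Mul(82, Pow(92, -1)) = Mul(82, Rational(1, 92)) = Rational(41, 46) ≈ 0.89130)
Add(11, Mul(H, 95)) = Add(11, Mul(Rational(41, 46), 95)) = Add(11, Rational(3895, 46)) = Rational(4401, 46)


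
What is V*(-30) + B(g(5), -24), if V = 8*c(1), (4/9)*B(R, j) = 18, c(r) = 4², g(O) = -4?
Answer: -7599/2 ≈ -3799.5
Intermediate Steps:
c(r) = 16
B(R, j) = 81/2 (B(R, j) = (9/4)*18 = 81/2)
V = 128 (V = 8*16 = 128)
V*(-30) + B(g(5), -24) = 128*(-30) + 81/2 = -3840 + 81/2 = -7599/2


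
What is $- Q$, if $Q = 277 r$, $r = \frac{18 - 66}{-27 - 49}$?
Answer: $- \frac{3324}{19} \approx -174.95$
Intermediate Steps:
$r = \frac{12}{19}$ ($r = - \frac{48}{-76} = \left(-48\right) \left(- \frac{1}{76}\right) = \frac{12}{19} \approx 0.63158$)
$Q = \frac{3324}{19}$ ($Q = 277 \cdot \frac{12}{19} = \frac{3324}{19} \approx 174.95$)
$- Q = \left(-1\right) \frac{3324}{19} = - \frac{3324}{19}$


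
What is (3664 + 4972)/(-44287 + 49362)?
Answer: 8636/5075 ≈ 1.7017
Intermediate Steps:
(3664 + 4972)/(-44287 + 49362) = 8636/5075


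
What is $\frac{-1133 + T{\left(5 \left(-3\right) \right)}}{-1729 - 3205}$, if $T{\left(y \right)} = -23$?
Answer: $\frac{578}{2467} \approx 0.23429$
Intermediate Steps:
$\frac{-1133 + T{\left(5 \left(-3\right) \right)}}{-1729 - 3205} = \frac{-1133 - 23}{-1729 - 3205} = - \frac{1156}{-4934} = \left(-1156\right) \left(- \frac{1}{4934}\right) = \frac{578}{2467}$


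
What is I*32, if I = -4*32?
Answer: -4096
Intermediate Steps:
I = -128
I*32 = -128*32 = -4096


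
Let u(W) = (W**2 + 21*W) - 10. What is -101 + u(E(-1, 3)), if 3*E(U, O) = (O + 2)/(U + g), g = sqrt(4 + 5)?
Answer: -3341/36 ≈ -92.806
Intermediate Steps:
g = 3 (g = sqrt(9) = 3)
E(U, O) = (2 + O)/(3*(3 + U)) (E(U, O) = ((O + 2)/(U + 3))/3 = ((2 + O)/(3 + U))/3 = (2 + O)/(3*(3 + U)))
u(W) = -10 + W**2 + 21*W
-101 + u(E(-1, 3)) = -101 + (-10 + ((2 + 3)/(3*(3 - 1)))**2 + 21*((2 + 3)/(3*(3 - 1)))) = -101 + (-10 + ((1/3)*5/2)**2 + 21*((1/3)*5/2)) = -101 + (-10 + ((1/3)*(1/2)*5)**2 + 21*((1/3)*(1/2)*5)) = -101 + (-10 + (5/6)**2 + 21*(5/6)) = -101 + (-10 + 25/36 + 35/2) = -101 + 295/36 = -3341/36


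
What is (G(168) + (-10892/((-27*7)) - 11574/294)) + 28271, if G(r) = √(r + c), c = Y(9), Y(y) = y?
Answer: 37426694/1323 + √177 ≈ 28303.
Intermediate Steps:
c = 9
G(r) = √(9 + r) (G(r) = √(r + 9) = √(9 + r))
(G(168) + (-10892/((-27*7)) - 11574/294)) + 28271 = (√(9 + 168) + (-10892/((-27*7)) - 11574/294)) + 28271 = (√177 + (-10892/(-189) - 11574*1/294)) + 28271 = (√177 + (-10892*(-1/189) - 1929/49)) + 28271 = (√177 + (1556/27 - 1929/49)) + 28271 = (√177 + 24161/1323) + 28271 = (24161/1323 + √177) + 28271 = 37426694/1323 + √177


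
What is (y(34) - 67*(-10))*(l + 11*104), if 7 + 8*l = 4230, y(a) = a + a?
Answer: 4935375/4 ≈ 1.2338e+6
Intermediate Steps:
y(a) = 2*a
l = 4223/8 (l = -7/8 + (1/8)*4230 = -7/8 + 2115/4 = 4223/8 ≈ 527.88)
(y(34) - 67*(-10))*(l + 11*104) = (2*34 - 67*(-10))*(4223/8 + 11*104) = (68 + 670)*(4223/8 + 1144) = 738*(13375/8) = 4935375/4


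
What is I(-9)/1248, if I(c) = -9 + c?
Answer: -3/208 ≈ -0.014423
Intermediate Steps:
I(-9)/1248 = (-9 - 9)/1248 = -18*1/1248 = -3/208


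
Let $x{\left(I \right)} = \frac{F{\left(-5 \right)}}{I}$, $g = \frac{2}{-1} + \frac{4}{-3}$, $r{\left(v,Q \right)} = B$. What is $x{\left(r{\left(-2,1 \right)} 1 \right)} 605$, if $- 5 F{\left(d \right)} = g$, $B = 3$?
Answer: $\frac{1210}{9} \approx 134.44$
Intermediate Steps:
$r{\left(v,Q \right)} = 3$
$g = - \frac{10}{3}$ ($g = 2 \left(-1\right) + 4 \left(- \frac{1}{3}\right) = -2 - \frac{4}{3} = - \frac{10}{3} \approx -3.3333$)
$F{\left(d \right)} = \frac{2}{3}$ ($F{\left(d \right)} = \left(- \frac{1}{5}\right) \left(- \frac{10}{3}\right) = \frac{2}{3}$)
$x{\left(I \right)} = \frac{2}{3 I}$
$x{\left(r{\left(-2,1 \right)} 1 \right)} 605 = \frac{2}{3 \cdot 3 \cdot 1} \cdot 605 = \frac{2}{3 \cdot 3} \cdot 605 = \frac{2}{3} \cdot \frac{1}{3} \cdot 605 = \frac{2}{9} \cdot 605 = \frac{1210}{9}$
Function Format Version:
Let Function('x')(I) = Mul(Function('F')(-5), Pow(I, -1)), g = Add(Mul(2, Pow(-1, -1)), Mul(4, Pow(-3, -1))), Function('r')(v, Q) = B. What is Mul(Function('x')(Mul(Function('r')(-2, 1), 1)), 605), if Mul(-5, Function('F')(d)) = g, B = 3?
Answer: Rational(1210, 9) ≈ 134.44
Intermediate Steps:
Function('r')(v, Q) = 3
g = Rational(-10, 3) (g = Add(Mul(2, -1), Mul(4, Rational(-1, 3))) = Add(-2, Rational(-4, 3)) = Rational(-10, 3) ≈ -3.3333)
Function('F')(d) = Rational(2, 3) (Function('F')(d) = Mul(Rational(-1, 5), Rational(-10, 3)) = Rational(2, 3))
Function('x')(I) = Mul(Rational(2, 3), Pow(I, -1))
Mul(Function('x')(Mul(Function('r')(-2, 1), 1)), 605) = Mul(Mul(Rational(2, 3), Pow(Mul(3, 1), -1)), 605) = Mul(Mul(Rational(2, 3), Pow(3, -1)), 605) = Mul(Mul(Rational(2, 3), Rational(1, 3)), 605) = Mul(Rational(2, 9), 605) = Rational(1210, 9)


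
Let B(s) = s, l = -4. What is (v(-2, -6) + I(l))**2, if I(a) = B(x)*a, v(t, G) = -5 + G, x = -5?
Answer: 81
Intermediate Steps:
I(a) = -5*a
(v(-2, -6) + I(l))**2 = ((-5 - 6) - 5*(-4))**2 = (-11 + 20)**2 = 9**2 = 81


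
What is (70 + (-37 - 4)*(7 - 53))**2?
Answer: 3825936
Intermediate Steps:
(70 + (-37 - 4)*(7 - 53))**2 = (70 - 41*(-46))**2 = (70 + 1886)**2 = 1956**2 = 3825936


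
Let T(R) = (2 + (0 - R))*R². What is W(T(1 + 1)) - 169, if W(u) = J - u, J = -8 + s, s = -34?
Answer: -211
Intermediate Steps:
T(R) = R²*(2 - R) (T(R) = (2 - R)*R² = R²*(2 - R))
J = -42 (J = -8 - 34 = -42)
W(u) = -42 - u
W(T(1 + 1)) - 169 = (-42 - (1 + 1)²*(2 - (1 + 1))) - 169 = (-42 - 2²*(2 - 1*2)) - 169 = (-42 - 4*(2 - 2)) - 169 = (-42 - 4*0) - 169 = (-42 - 1*0) - 169 = (-42 + 0) - 169 = -42 - 169 = -211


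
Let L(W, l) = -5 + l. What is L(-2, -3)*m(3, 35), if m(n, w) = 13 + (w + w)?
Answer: -664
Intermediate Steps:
m(n, w) = 13 + 2*w
L(-2, -3)*m(3, 35) = (-5 - 3)*(13 + 2*35) = -8*(13 + 70) = -8*83 = -664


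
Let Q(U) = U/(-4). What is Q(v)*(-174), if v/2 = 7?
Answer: 609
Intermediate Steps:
v = 14 (v = 2*7 = 14)
Q(U) = -U/4 (Q(U) = U*(-1/4) = -U/4)
Q(v)*(-174) = -1/4*14*(-174) = -7/2*(-174) = 609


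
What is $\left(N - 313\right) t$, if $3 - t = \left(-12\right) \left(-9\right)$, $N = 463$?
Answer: $-15750$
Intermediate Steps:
$t = -105$ ($t = 3 - \left(-12\right) \left(-9\right) = 3 - 108 = -105$)
$\left(N - 313\right) t = \left(463 - 313\right) \left(-105\right) = 150 \left(-105\right) = -15750$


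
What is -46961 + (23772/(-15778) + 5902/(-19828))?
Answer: -524719075707/11173078 ≈ -46963.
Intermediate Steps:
-46961 + (23772/(-15778) + 5902/(-19828)) = -46961 + (23772*(-1/15778) + 5902*(-1/19828)) = -46961 + (-1698/1127 - 2951/9914) = -46961 - 20159749/11173078 = -524719075707/11173078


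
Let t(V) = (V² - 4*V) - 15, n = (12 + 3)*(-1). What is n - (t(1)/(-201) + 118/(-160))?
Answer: -76927/5360 ≈ -14.352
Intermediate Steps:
n = -15 (n = 15*(-1) = -15)
t(V) = -15 + V² - 4*V
n - (t(1)/(-201) + 118/(-160)) = -15 - ((-15 + 1² - 4*1)/(-201) + 118/(-160)) = -15 - ((-15 + 1 - 4)*(-1/201) + 118*(-1/160)) = -15 - (-18*(-1/201) - 59/80) = -15 - (6/67 - 59/80) = -15 - 1*(-3473/5360) = -15 + 3473/5360 = -76927/5360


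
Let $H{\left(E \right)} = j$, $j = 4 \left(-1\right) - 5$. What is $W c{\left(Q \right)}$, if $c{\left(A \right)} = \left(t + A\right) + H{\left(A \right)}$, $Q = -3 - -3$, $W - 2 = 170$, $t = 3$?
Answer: $-1032$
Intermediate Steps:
$j = -9$ ($j = -4 - 5 = -9$)
$W = 172$ ($W = 2 + 170 = 172$)
$Q = 0$ ($Q = -3 + 3 = 0$)
$H{\left(E \right)} = -9$
$c{\left(A \right)} = -6 + A$ ($c{\left(A \right)} = \left(3 + A\right) - 9 = -6 + A$)
$W c{\left(Q \right)} = 172 \left(-6 + 0\right) = 172 \left(-6\right) = -1032$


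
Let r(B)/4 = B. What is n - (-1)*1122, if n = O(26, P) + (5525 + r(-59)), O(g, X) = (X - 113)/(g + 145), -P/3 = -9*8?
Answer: 1096384/171 ≈ 6411.6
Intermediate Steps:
r(B) = 4*B
P = 216 (P = -(-27)*8 = -3*(-72) = 216)
O(g, X) = (-113 + X)/(145 + g)
n = 904522/171 (n = (-113 + 216)/(145 + 26) + (5525 + 4*(-59)) = 103/171 + (5525 - 236) = (1/171)*103 + 5289 = 103/171 + 5289 = 904522/171 ≈ 5289.6)
n - (-1)*1122 = 904522/171 - (-1)*1122 = 904522/171 - 1*(-1122) = 904522/171 + 1122 = 1096384/171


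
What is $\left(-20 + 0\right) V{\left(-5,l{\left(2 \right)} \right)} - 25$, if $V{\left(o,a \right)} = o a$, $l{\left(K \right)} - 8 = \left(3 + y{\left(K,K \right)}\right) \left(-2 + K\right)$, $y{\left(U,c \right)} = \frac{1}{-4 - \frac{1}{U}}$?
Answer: $775$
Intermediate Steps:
$l{\left(K \right)} = 8 + \left(-2 + K\right) \left(3 - \frac{K}{1 + 4 K}\right)$ ($l{\left(K \right)} = 8 + \left(3 - \frac{K}{1 + 4 K}\right) \left(-2 + K\right) = 8 + \left(-2 + K\right) \left(3 - \frac{K}{1 + 4 K}\right)$)
$V{\left(o,a \right)} = a o$
$\left(-20 + 0\right) V{\left(-5,l{\left(2 \right)} \right)} - 25 = \left(-20 + 0\right) \frac{2 + 11 \cdot 2^{2} + 13 \cdot 2}{1 + 4 \cdot 2} \left(-5\right) - 25 = - 20 \frac{2 + 11 \cdot 4 + 26}{1 + 8} \left(-5\right) - 25 = - 20 \frac{2 + 44 + 26}{9} \left(-5\right) - 25 = - 20 \cdot \frac{1}{9} \cdot 72 \left(-5\right) - 25 = - 20 \cdot 8 \left(-5\right) - 25 = \left(-20\right) \left(-40\right) - 25 = 800 - 25 = 775$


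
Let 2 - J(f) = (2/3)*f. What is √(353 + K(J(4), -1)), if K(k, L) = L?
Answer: 4*√22 ≈ 18.762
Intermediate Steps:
J(f) = 2 - 2*f/3 (J(f) = 2 - 2/3*f = 2 - 2*(⅓)*f = 2 - 2*f/3)
√(353 + K(J(4), -1)) = √(353 - 1) = √352 = 4*√22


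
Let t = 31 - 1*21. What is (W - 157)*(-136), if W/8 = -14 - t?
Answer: 47464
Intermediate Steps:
t = 10 (t = 31 - 21 = 10)
W = -192 (W = 8*(-14 - 1*10) = 8*(-14 - 10) = 8*(-24) = -192)
(W - 157)*(-136) = (-192 - 157)*(-136) = -349*(-136) = 47464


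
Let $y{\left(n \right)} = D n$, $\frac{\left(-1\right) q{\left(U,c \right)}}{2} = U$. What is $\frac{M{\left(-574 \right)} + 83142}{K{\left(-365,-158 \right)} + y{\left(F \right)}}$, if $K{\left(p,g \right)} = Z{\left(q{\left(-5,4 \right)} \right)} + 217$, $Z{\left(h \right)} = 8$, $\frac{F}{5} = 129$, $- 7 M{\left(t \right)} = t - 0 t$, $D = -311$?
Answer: $- \frac{41612}{100185} \approx -0.41535$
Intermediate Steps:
$q{\left(U,c \right)} = - 2 U$
$M{\left(t \right)} = - \frac{t}{7}$ ($M{\left(t \right)} = - \frac{t - 0 t}{7} = - \frac{t - 0}{7} = - \frac{t + 0}{7} = - \frac{t}{7}$)
$F = 645$ ($F = 5 \cdot 129 = 645$)
$y{\left(n \right)} = - 311 n$
$K{\left(p,g \right)} = 225$ ($K{\left(p,g \right)} = 8 + 217 = 225$)
$\frac{M{\left(-574 \right)} + 83142}{K{\left(-365,-158 \right)} + y{\left(F \right)}} = \frac{\left(- \frac{1}{7}\right) \left(-574\right) + 83142}{225 - 200595} = \frac{82 + 83142}{225 - 200595} = \frac{83224}{-200370} = 83224 \left(- \frac{1}{200370}\right) = - \frac{41612}{100185}$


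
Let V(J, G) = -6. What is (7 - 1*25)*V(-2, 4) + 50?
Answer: 158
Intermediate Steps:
(7 - 1*25)*V(-2, 4) + 50 = (7 - 1*25)*(-6) + 50 = (7 - 25)*(-6) + 50 = -18*(-6) + 50 = 108 + 50 = 158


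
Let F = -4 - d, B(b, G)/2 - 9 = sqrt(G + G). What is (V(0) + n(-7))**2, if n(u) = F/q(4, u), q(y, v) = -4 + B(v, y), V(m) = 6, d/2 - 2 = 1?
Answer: 44721/1681 + 4220*sqrt(2)/1681 ≈ 30.154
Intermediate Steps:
d = 6 (d = 4 + 2*1 = 4 + 2 = 6)
B(b, G) = 18 + 2*sqrt(2)*sqrt(G) (B(b, G) = 18 + 2*sqrt(G + G) = 18 + 2*sqrt(2*G) = 18 + 2*(sqrt(2)*sqrt(G)) = 18 + 2*sqrt(2)*sqrt(G))
q(y, v) = 14 + 2*sqrt(2)*sqrt(y) (q(y, v) = -4 + (18 + 2*sqrt(2)*sqrt(y)) = 14 + 2*sqrt(2)*sqrt(y))
F = -10 (F = -4 - 1*6 = -4 - 6 = -10)
n(u) = -10/(14 + 4*sqrt(2)) (n(u) = -10/(14 + 2*sqrt(2)*sqrt(4)) = -10/(14 + 2*sqrt(2)*2) = -10/(14 + 4*sqrt(2)))
(V(0) + n(-7))**2 = (6 + (-35/41 + 10*sqrt(2)/41))**2 = (211/41 + 10*sqrt(2)/41)**2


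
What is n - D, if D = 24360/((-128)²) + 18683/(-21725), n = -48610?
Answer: -2162822897841/44492800 ≈ -48611.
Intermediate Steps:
D = 27889841/44492800 (D = 24360/16384 + 18683*(-1/21725) = 24360*(1/16384) - 18683/21725 = 3045/2048 - 18683/21725 = 27889841/44492800 ≈ 0.62684)
n - D = -48610 - 1*27889841/44492800 = -48610 - 27889841/44492800 = -2162822897841/44492800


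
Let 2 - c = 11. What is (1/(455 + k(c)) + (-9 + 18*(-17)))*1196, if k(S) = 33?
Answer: -45961981/122 ≈ -3.7674e+5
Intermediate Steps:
c = -9 (c = 2 - 1*11 = 2 - 11 = -9)
(1/(455 + k(c)) + (-9 + 18*(-17)))*1196 = (1/(455 + 33) + (-9 + 18*(-17)))*1196 = (1/488 + (-9 - 306))*1196 = (1/488 - 315)*1196 = -153719/488*1196 = -45961981/122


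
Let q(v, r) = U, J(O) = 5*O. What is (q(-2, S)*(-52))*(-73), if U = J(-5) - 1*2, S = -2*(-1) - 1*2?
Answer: -102492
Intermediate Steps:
S = 0 (S = 2 - 2 = 0)
U = -27 (U = 5*(-5) - 1*2 = -25 - 2 = -27)
q(v, r) = -27
(q(-2, S)*(-52))*(-73) = -27*(-52)*(-73) = 1404*(-73) = -102492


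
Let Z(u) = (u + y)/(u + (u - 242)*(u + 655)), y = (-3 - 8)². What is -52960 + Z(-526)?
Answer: -5274709675/99598 ≈ -52960.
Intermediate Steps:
y = 121 (y = (-11)² = 121)
Z(u) = (121 + u)/(u + (-242 + u)*(655 + u)) (Z(u) = (u + 121)/(u + (u - 242)*(u + 655)) = (121 + u)/(u + (-242 + u)*(655 + u)))
-52960 + Z(-526) = -52960 + (121 - 526)/(-158510 + (-526)² + 414*(-526)) = -52960 - 405/(-158510 + 276676 - 217764) = -52960 - 405/(-99598) = -52960 - 1/99598*(-405) = -52960 + 405/99598 = -5274709675/99598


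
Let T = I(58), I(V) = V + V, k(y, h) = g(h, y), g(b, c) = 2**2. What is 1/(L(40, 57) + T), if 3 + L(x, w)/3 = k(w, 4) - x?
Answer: -1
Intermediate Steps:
g(b, c) = 4
k(y, h) = 4
L(x, w) = 3 - 3*x (L(x, w) = -9 + 3*(4 - x) = -9 + (12 - 3*x) = 3 - 3*x)
I(V) = 2*V
T = 116 (T = 2*58 = 116)
1/(L(40, 57) + T) = 1/((3 - 3*40) + 116) = 1/((3 - 120) + 116) = 1/(-117 + 116) = 1/(-1) = -1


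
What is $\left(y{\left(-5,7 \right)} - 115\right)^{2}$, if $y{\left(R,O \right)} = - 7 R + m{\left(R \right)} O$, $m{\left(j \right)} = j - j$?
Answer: $6400$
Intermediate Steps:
$m{\left(j \right)} = 0$
$y{\left(R,O \right)} = - 7 R$ ($y{\left(R,O \right)} = - 7 R + 0 O = - 7 R + 0 = - 7 R$)
$\left(y{\left(-5,7 \right)} - 115\right)^{2} = \left(\left(-7\right) \left(-5\right) - 115\right)^{2} = \left(35 - 115\right)^{2} = \left(-80\right)^{2} = 6400$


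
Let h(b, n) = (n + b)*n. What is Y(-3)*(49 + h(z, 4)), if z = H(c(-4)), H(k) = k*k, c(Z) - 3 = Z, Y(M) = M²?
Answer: 621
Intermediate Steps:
c(Z) = 3 + Z
H(k) = k²
z = 1 (z = (3 - 4)² = (-1)² = 1)
h(b, n) = n*(b + n) (h(b, n) = (b + n)*n = n*(b + n))
Y(-3)*(49 + h(z, 4)) = (-3)²*(49 + 4*(1 + 4)) = 9*(49 + 4*5) = 9*(49 + 20) = 9*69 = 621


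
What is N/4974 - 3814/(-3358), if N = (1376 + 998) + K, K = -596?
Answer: 6235340/4175673 ≈ 1.4933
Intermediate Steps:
N = 1778 (N = (1376 + 998) - 596 = 2374 - 596 = 1778)
N/4974 - 3814/(-3358) = 1778/4974 - 3814/(-3358) = 1778*(1/4974) - 3814*(-1/3358) = 889/2487 + 1907/1679 = 6235340/4175673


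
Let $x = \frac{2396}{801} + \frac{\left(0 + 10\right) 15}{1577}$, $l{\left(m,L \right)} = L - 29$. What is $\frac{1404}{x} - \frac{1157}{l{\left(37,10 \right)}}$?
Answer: $\frac{19103619223}{37037099} \approx 515.8$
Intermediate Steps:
$l{\left(m,L \right)} = -29 + L$ ($l{\left(m,L \right)} = L - 29 = -29 + L$)
$x = \frac{3898642}{1263177}$ ($x = 2396 \cdot \frac{1}{801} + 10 \cdot 15 \cdot \frac{1}{1577} = \frac{2396}{801} + 150 \cdot \frac{1}{1577} = \frac{2396}{801} + \frac{150}{1577} = \frac{3898642}{1263177} \approx 3.0864$)
$\frac{1404}{x} - \frac{1157}{l{\left(37,10 \right)}} = \frac{1404}{\frac{3898642}{1263177}} - \frac{1157}{-29 + 10} = 1404 \cdot \frac{1263177}{3898642} - \frac{1157}{-19} = \frac{886750254}{1949321} - - \frac{1157}{19} = \frac{886750254}{1949321} + \frac{1157}{19} = \frac{19103619223}{37037099}$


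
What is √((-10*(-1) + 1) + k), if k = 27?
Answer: √38 ≈ 6.1644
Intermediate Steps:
√((-10*(-1) + 1) + k) = √((-10*(-1) + 1) + 27) = √((10 + 1) + 27) = √(11 + 27) = √38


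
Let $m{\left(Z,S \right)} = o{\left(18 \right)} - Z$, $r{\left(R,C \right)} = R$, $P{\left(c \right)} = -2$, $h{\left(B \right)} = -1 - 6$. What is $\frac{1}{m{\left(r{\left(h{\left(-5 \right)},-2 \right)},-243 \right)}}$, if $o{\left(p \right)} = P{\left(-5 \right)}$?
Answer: $\frac{1}{5} \approx 0.2$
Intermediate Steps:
$h{\left(B \right)} = -7$ ($h{\left(B \right)} = -1 - 6 = -7$)
$o{\left(p \right)} = -2$
$m{\left(Z,S \right)} = -2 - Z$
$\frac{1}{m{\left(r{\left(h{\left(-5 \right)},-2 \right)},-243 \right)}} = \frac{1}{-2 - -7} = \frac{1}{-2 + 7} = \frac{1}{5}$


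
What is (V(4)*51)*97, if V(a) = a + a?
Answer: 39576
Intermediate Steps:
V(a) = 2*a
(V(4)*51)*97 = ((2*4)*51)*97 = (8*51)*97 = 408*97 = 39576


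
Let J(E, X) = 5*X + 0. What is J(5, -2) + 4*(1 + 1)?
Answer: -2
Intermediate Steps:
J(E, X) = 5*X
J(5, -2) + 4*(1 + 1) = 5*(-2) + 4*(1 + 1) = -10 + 4*2 = -10 + 8 = -2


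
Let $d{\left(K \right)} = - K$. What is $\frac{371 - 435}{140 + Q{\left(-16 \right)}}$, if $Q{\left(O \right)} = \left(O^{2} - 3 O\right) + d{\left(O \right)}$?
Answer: $- \frac{16}{115} \approx -0.13913$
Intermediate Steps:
$Q{\left(O \right)} = O^{2} - 4 O$ ($Q{\left(O \right)} = \left(O^{2} - 3 O\right) - O = O^{2} - 4 O$)
$\frac{371 - 435}{140 + Q{\left(-16 \right)}} = \frac{371 - 435}{140 - 16 \left(-4 - 16\right)} = - \frac{64}{140 - -320} = - \frac{64}{140 + 320} = - \frac{64}{460} = \left(-64\right) \frac{1}{460} = - \frac{16}{115}$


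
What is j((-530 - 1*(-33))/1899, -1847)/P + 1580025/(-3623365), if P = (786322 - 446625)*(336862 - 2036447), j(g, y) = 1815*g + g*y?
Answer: -346460334228862728167/794514168377970725115 ≈ -0.43607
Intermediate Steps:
P = -577343925745 (P = 339697*(-1699585) = -577343925745)
j((-530 - 1*(-33))/1899, -1847)/P + 1580025/(-3623365) = (((-530 - 1*(-33))/1899)*(1815 - 1847))/(-577343925745) + 1580025/(-3623365) = (((-530 + 33)*(1/1899))*(-32))*(-1/577343925745) + 1580025*(-1/3623365) = (-497*1/1899*(-32))*(-1/577343925745) - 316005/724673 = -497/1899*(-32)*(-1/577343925745) - 316005/724673 = (15904/1899)*(-1/577343925745) - 316005/724673 = -15904/1096376114989755 - 316005/724673 = -346460334228862728167/794514168377970725115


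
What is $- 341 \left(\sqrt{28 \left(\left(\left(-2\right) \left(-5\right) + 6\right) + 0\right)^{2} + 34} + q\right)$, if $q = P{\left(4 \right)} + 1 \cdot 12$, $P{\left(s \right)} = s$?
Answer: $-5456 - 341 \sqrt{7202} \approx -34395.0$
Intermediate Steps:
$q = 16$ ($q = 4 + 1 \cdot 12 = 4 + 12 = 16$)
$- 341 \left(\sqrt{28 \left(\left(\left(-2\right) \left(-5\right) + 6\right) + 0\right)^{2} + 34} + q\right) = - 341 \left(\sqrt{28 \left(\left(\left(-2\right) \left(-5\right) + 6\right) + 0\right)^{2} + 34} + 16\right) = - 341 \left(\sqrt{28 \left(\left(10 + 6\right) + 0\right)^{2} + 34} + 16\right) = - 341 \left(\sqrt{28 \left(16 + 0\right)^{2} + 34} + 16\right) = - 341 \left(\sqrt{28 \cdot 16^{2} + 34} + 16\right) = - 341 \left(\sqrt{28 \cdot 256 + 34} + 16\right) = - 341 \left(\sqrt{7168 + 34} + 16\right) = - 341 \left(\sqrt{7202} + 16\right) = - 341 \left(16 + \sqrt{7202}\right) = -5456 - 341 \sqrt{7202}$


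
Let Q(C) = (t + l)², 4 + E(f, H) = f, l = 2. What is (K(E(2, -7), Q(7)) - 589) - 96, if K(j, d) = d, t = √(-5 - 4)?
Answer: -690 + 12*I ≈ -690.0 + 12.0*I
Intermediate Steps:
E(f, H) = -4 + f
t = 3*I (t = √(-9) = 3*I ≈ 3.0*I)
Q(C) = (2 + 3*I)² (Q(C) = (3*I + 2)² = (2 + 3*I)²)
(K(E(2, -7), Q(7)) - 589) - 96 = ((-5 + 12*I) - 589) - 96 = (-594 + 12*I) - 96 = -690 + 12*I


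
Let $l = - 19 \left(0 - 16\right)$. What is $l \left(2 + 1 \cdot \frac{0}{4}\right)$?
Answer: $608$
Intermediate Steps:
$l = 304$ ($l = \left(-19\right) \left(-16\right) = 304$)
$l \left(2 + 1 \cdot \frac{0}{4}\right) = 304 \left(2 + 1 \cdot \frac{0}{4}\right) = 304 \left(2 + 1 \cdot 0 \cdot \frac{1}{4}\right) = 304 \left(2 + 1 \cdot 0\right) = 304 \left(2 + 0\right) = 304 \cdot 2 = 608$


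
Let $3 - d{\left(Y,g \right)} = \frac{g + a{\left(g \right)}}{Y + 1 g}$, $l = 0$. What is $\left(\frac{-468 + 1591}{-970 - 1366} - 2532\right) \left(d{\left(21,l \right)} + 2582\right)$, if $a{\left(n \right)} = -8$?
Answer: $- \frac{45884371625}{7008} \approx -6.5474 \cdot 10^{6}$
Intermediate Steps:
$d{\left(Y,g \right)} = 3 - \frac{-8 + g}{Y + g}$ ($d{\left(Y,g \right)} = 3 - \frac{g - 8}{Y + 1 g} = 3 - \frac{-8 + g}{Y + g}$)
$\left(\frac{-468 + 1591}{-970 - 1366} - 2532\right) \left(d{\left(21,l \right)} + 2582\right) = \left(\frac{-468 + 1591}{-970 - 1366} - 2532\right) \left(\frac{8 + 2 \cdot 0 + 3 \cdot 21}{21 + 0} + 2582\right) = \left(\frac{1123}{-2336} - 2532\right) \left(\frac{8 + 0 + 63}{21} + 2582\right) = \left(1123 \left(- \frac{1}{2336}\right) - 2532\right) \left(\frac{1}{21} \cdot 71 + 2582\right) = \left(- \frac{1123}{2336} - 2532\right) \left(\frac{71}{21} + 2582\right) = \left(- \frac{5915875}{2336}\right) \frac{54293}{21} = - \frac{45884371625}{7008}$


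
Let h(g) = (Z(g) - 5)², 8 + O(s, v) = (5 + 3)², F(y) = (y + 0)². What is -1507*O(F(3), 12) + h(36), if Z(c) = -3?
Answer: -84328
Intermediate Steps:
F(y) = y²
O(s, v) = 56 (O(s, v) = -8 + (5 + 3)² = -8 + 8² = -8 + 64 = 56)
h(g) = 64 (h(g) = (-3 - 5)² = (-8)² = 64)
-1507*O(F(3), 12) + h(36) = -1507*56 + 64 = -84392 + 64 = -84328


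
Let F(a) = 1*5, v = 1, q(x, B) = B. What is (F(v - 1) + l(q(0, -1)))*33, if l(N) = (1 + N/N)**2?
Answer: 297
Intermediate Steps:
l(N) = 4 (l(N) = (1 + 1)**2 = 2**2 = 4)
F(a) = 5
(F(v - 1) + l(q(0, -1)))*33 = (5 + 4)*33 = 9*33 = 297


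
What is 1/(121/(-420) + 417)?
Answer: 420/175019 ≈ 0.0023997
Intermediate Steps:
1/(121/(-420) + 417) = 1/(121*(-1/420) + 417) = 1/(-121/420 + 417) = 1/(175019/420) = 420/175019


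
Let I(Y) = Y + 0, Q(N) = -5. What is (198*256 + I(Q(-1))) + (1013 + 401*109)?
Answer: 95405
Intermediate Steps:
I(Y) = Y
(198*256 + I(Q(-1))) + (1013 + 401*109) = (198*256 - 5) + (1013 + 401*109) = (50688 - 5) + (1013 + 43709) = 50683 + 44722 = 95405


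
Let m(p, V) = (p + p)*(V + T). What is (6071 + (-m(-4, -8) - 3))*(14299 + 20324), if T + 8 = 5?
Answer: 207045540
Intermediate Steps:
T = -3 (T = -8 + 5 = -3)
m(p, V) = 2*p*(-3 + V) (m(p, V) = (p + p)*(V - 3) = (2*p)*(-3 + V) = 2*p*(-3 + V))
(6071 + (-m(-4, -8) - 3))*(14299 + 20324) = (6071 + (-2*(-4)*(-3 - 8) - 3))*(14299 + 20324) = (6071 + (-2*(-4)*(-11) - 3))*34623 = (6071 + (-1*88 - 3))*34623 = (6071 + (-88 - 3))*34623 = (6071 - 91)*34623 = 5980*34623 = 207045540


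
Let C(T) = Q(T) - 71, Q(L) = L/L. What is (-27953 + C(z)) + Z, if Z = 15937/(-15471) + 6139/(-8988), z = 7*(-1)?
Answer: -185568104249/6621588 ≈ -28025.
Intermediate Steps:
z = -7
Q(L) = 1
Z = -11343725/6621588 (Z = 15937*(-1/15471) + 6139*(-1/8988) = -15937/15471 - 877/1284 = -11343725/6621588 ≈ -1.7131)
C(T) = -70 (C(T) = 1 - 71 = -70)
(-27953 + C(z)) + Z = (-27953 - 70) - 11343725/6621588 = -28023 - 11343725/6621588 = -185568104249/6621588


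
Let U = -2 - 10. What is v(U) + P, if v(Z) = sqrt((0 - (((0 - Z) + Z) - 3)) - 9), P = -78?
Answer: -78 + I*sqrt(6) ≈ -78.0 + 2.4495*I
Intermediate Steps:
U = -12
v(Z) = I*sqrt(6) (v(Z) = sqrt((0 - ((-Z + Z) - 3)) - 9) = sqrt((0 - (0 - 3)) - 9) = sqrt((0 - 1*(-3)) - 9) = sqrt((0 + 3) - 9) = sqrt(3 - 9) = sqrt(-6) = I*sqrt(6))
v(U) + P = I*sqrt(6) - 78 = -78 + I*sqrt(6)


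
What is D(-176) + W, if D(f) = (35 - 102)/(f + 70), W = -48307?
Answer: -5120475/106 ≈ -48306.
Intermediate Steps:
D(f) = -67/(70 + f)
D(-176) + W = -67/(70 - 176) - 48307 = -67/(-106) - 48307 = -67*(-1/106) - 48307 = 67/106 - 48307 = -5120475/106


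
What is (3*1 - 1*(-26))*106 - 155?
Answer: 2919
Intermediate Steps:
(3*1 - 1*(-26))*106 - 155 = (3 + 26)*106 - 155 = 29*106 - 155 = 3074 - 155 = 2919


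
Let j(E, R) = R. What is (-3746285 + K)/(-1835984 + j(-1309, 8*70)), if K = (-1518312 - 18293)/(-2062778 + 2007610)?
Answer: 68891171425/33752223744 ≈ 2.0411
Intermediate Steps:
K = 1536605/55168 (K = -1536605/(-55168) = -1536605*(-1/55168) = 1536605/55168 ≈ 27.853)
(-3746285 + K)/(-1835984 + j(-1309, 8*70)) = (-3746285 + 1536605/55168)/(-1835984 + 8*70) = -206673514275/(55168*(-1835984 + 560)) = -206673514275/55168/(-1835424) = -206673514275/55168*(-1/1835424) = 68891171425/33752223744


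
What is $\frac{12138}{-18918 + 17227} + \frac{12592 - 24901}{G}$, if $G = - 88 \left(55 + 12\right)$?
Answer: $- \frac{4613739}{906376} \approx -5.0903$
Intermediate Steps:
$G = -5896$ ($G = \left(-88\right) 67 = -5896$)
$\frac{12138}{-18918 + 17227} + \frac{12592 - 24901}{G} = \frac{12138}{-18918 + 17227} + \frac{12592 - 24901}{-5896} = \frac{12138}{-1691} - - \frac{1119}{536} = 12138 \left(- \frac{1}{1691}\right) + \frac{1119}{536} = - \frac{12138}{1691} + \frac{1119}{536} = - \frac{4613739}{906376}$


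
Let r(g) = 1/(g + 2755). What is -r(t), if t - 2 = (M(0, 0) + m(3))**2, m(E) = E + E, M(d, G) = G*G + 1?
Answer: -1/2806 ≈ -0.00035638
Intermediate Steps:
M(d, G) = 1 + G**2 (M(d, G) = G**2 + 1 = 1 + G**2)
m(E) = 2*E
t = 51 (t = 2 + ((1 + 0**2) + 2*3)**2 = 2 + ((1 + 0) + 6)**2 = 2 + (1 + 6)**2 = 2 + 7**2 = 2 + 49 = 51)
r(g) = 1/(2755 + g)
-r(t) = -1/(2755 + 51) = -1/2806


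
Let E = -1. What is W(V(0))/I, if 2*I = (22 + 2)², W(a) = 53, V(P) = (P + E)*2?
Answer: 53/288 ≈ 0.18403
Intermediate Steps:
V(P) = -2 + 2*P (V(P) = (P - 1)*2 = (-1 + P)*2 = -2 + 2*P)
I = 288 (I = (22 + 2)²/2 = (½)*24² = (½)*576 = 288)
W(V(0))/I = 53/288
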